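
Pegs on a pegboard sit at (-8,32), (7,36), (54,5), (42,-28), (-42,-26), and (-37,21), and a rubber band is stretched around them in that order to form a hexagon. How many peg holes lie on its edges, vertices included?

9

Summing gcd(|Δx|,|Δy|) over the edges gives the boundary count: gcd(15,4) + gcd(47,31) + gcd(12,33) + gcd(84,2) + gcd(5,47) + gcd(29,11) = 1+1+3+2+1+1 = 9.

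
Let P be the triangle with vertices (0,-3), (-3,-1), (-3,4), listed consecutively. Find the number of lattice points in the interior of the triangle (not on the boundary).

5

The shoelace formula gives twice the area as |[0·(-1) − (-3)·(-3)] + [(-3)·4 − (-3)·(-1)] + [(-3)·(-3) − 0·4]| = 15, so the area is 7.5.
Summing gcd(|Δx|,|Δy|) over the edges gives the boundary count: gcd(3,2) + gcd(0,5) + gcd(3,7) = 1+5+1 = 7.
Pick's theorem gives I = A − B/2 + 1 = 7.5 − 7/2 + 1 = 5.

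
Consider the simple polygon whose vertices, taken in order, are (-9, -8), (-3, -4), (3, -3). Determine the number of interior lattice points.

The shoelace formula gives twice the area as |[(-9)·(-4) − (-3)·(-8)] + [(-3)·(-3) − 3·(-4)] + [3·(-8) − (-9)·(-3)]| = 18, so the area is 9.
Along each edge there are gcd(|Δx|,|Δy|)+1 lattice points, so counting each shared vertex once the boundary has gcd(6,4) + gcd(6,1) + gcd(12,5) = 2+1+1 = 4.
Pick's theorem gives I = A − B/2 + 1 = 9 − 4/2 + 1 = 8.

8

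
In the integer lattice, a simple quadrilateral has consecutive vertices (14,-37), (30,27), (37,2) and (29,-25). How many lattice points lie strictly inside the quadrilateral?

Using the shoelace formula, 2A = |[14·27 − 30·(-37)] + [30·2 − 37·27] + [37·(-25) − 29·2] + [29·(-37) − 14·(-25)]| = 1157, so the area is 578.5.
Along each edge there are gcd(|Δx|,|Δy|)+1 lattice points, so counting each shared vertex once the boundary has gcd(16,64) + gcd(7,25) + gcd(8,27) + gcd(15,12) = 16+1+1+3 = 21.
By Pick's theorem A = I + B/2 − 1, so I = 578.5 − 21/2 + 1 = 569.

569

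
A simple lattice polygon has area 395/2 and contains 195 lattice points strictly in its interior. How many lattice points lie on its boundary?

Pick's theorem gives A = I + B/2 − 1, so B = 2(A − I + 1) = 2(395/2 − 195 + 1) = 7.

7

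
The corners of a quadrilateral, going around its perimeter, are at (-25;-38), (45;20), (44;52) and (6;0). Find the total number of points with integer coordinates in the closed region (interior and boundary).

By the shoelace formula, twice the signed area is |[(-25)·20 − 45·(-38)] + [45·52 − 44·20] + [44·0 − 6·52] + [6·(-38) − (-25)·0]| = 2130, so the area is 1065.
Along each edge there are gcd(|Δx|,|Δy|)+1 lattice points, so counting each shared vertex once the boundary has gcd(70,58) + gcd(1,32) + gcd(38,52) + gcd(31,38) = 2+1+2+1 = 6.
Pick's theorem gives I = A − B/2 + 1 = 1065 − 6/2 + 1 = 1063, so the closed region contains I + B = 1063 + 6 = 1069 lattice points.

1069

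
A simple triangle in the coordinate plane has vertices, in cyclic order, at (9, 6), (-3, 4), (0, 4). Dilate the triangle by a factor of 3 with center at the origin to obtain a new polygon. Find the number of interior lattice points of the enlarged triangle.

Using the shoelace formula, 2A = |[9·4 − (-3)·6] + [(-3)·4 − 0·4] + [0·6 − 9·4]| = 6, so the area is 3.
The number of boundary lattice points is Σ gcd(|Δx|,|Δy|) = gcd(12,2) + gcd(3,0) + gcd(9,2) = 2+3+1 = 6.
Scaling by 3 multiplies the area by 3² = 9 (so the new area is 27) and multiplies the boundary lattice-point count by 3, giving 18.
By Pick's theorem, the interior count of the dilated polygon is 27 − 18/2 + 1 = 19.

19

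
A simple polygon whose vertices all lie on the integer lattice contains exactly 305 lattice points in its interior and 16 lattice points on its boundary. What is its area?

312

By Pick's theorem, A = I + B/2 − 1 = 305 + 16/2 − 1 = 312.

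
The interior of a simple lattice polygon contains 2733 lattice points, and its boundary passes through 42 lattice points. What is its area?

By Pick's theorem, A = I + B/2 − 1 = 2733 + 42/2 − 1 = 2753.

2753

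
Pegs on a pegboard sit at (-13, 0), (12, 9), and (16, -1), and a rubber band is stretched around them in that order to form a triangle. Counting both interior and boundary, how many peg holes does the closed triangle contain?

146

By the shoelace formula, twice the signed area is |[(-13)·9 − 12·0] + [12·(-1) − 16·9] + [16·0 − (-13)·(-1)]| = 286, so the area is 143.
Along each edge there are gcd(|Δx|,|Δy|)+1 lattice points, so counting each shared vertex once the boundary has gcd(25,9) + gcd(4,10) + gcd(29,1) = 1+2+1 = 4.
Pick's theorem gives I = A − B/2 + 1 = 143 − 4/2 + 1 = 142, so the closed region contains I + B = 142 + 4 = 146 lattice points.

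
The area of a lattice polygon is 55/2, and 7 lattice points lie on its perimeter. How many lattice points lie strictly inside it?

25

Pick's theorem A = I + B/2 − 1 rearranges to I = A − B/2 + 1 = 55/2 − 7/2 + 1 = 25.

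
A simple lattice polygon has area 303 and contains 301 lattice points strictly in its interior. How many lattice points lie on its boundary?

6

Pick's theorem gives A = I + B/2 − 1, so B = 2(A − I + 1) = 2(303 − 301 + 1) = 6.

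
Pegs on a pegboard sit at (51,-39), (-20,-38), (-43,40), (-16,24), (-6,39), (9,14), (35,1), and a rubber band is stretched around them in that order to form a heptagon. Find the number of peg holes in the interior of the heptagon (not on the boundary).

Using the shoelace formula, 2A = |[51·(-38) − (-20)·(-39)] + [(-20)·40 − (-43)·(-38)] + [(-43)·24 − (-16)·40] + [(-16)·39 − (-6)·24] + [(-6)·14 − 9·39] + [9·1 − 35·14] + [35·(-39) − 51·1]| = 8356, so the area is 4178.
Summing gcd(|Δx|,|Δy|) over the edges gives the boundary count: gcd(71,1) + gcd(23,78) + gcd(27,16) + gcd(10,15) + gcd(15,25) + gcd(26,13) + gcd(16,40) = 1+1+1+5+5+13+8 = 34.
Pick's theorem gives I = A − B/2 + 1 = 4178 − 34/2 + 1 = 4162.

4162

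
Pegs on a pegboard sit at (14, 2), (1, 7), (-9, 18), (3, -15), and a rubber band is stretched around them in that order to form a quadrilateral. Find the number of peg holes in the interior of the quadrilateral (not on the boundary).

The shoelace formula gives twice the area as |[14·7 − 1·2] + [1·18 − (-9)·7] + [(-9)·(-15) − 3·18] + [3·2 − 14·(-15)]| = 474, so the area is 237.
Summing gcd(|Δx|,|Δy|) over the edges gives the boundary count: gcd(13,5) + gcd(10,11) + gcd(12,33) + gcd(11,17) = 1+1+3+1 = 6.
By Pick's theorem A = I + B/2 − 1, so I = 237 − 6/2 + 1 = 235.

235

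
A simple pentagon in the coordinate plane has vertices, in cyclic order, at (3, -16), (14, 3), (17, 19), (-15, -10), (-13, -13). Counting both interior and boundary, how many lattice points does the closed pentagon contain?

Using the shoelace formula, 2A = |(3·3 − 14·(-16)) + (14·19 − 17·3) + (17·(-10) − (-15)·19) + ((-15)·(-13) − (-13)·(-10)) + ((-13)·(-16) − 3·(-13))| = 875, so the area is 875/2.
Summing gcd(|Δx|,|Δy|) over the edges gives the boundary count: gcd(11,19) + gcd(3,16) + gcd(32,29) + gcd(2,3) + gcd(16,3) = 1+1+1+1+1 = 5.
Pick's theorem gives I = A − B/2 + 1 = 875/2 − 5/2 + 1 = 436, so the closed region contains I + B = 436 + 5 = 441 lattice points.

441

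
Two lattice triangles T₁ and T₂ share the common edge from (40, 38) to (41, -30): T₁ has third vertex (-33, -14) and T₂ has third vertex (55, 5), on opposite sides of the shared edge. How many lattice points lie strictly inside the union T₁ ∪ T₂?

2996

The union is the simple quadrilateral with vertices (40, 38), (-33, -14), (41, -30), (55, 5) in order.
By the shoelace formula, twice the signed area is |(40·(-14) − (-33)·38) + ((-33)·(-30) − 41·(-14)) + (41·5 − 55·(-30)) + (55·38 − 40·5)| = 6003, so the area is 6003/2.
Summing gcd(|Δx|,|Δy|) over the edges gives the boundary count: gcd(73,52) + gcd(74,16) + gcd(14,35) + gcd(15,33) = 1+2+7+3 = 13.
By Pick's theorem I = A − B/2 + 1 = 6003/2 − 13/2 + 1 = 2996.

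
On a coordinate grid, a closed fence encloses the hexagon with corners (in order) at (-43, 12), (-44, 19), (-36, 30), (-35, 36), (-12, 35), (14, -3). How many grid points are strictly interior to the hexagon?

The shoelace formula gives twice the area as |[(-43)·19 − (-44)·12] + [(-44)·30 − (-36)·19] + [(-36)·36 − (-35)·30] + [(-35)·35 − (-12)·36] + [(-12)·(-3) − 14·35] + [14·12 − (-43)·(-3)]| = 2379, so the area is 2379/2.
The number of boundary lattice points is Σ gcd(|Δx|,|Δy|) = gcd(1,7) + gcd(8,11) + gcd(1,6) + gcd(23,1) + gcd(26,38) + gcd(57,15) = 1+1+1+1+2+3 = 9.
Pick's theorem gives I = A − B/2 + 1 = 2379/2 − 9/2 + 1 = 1186.

1186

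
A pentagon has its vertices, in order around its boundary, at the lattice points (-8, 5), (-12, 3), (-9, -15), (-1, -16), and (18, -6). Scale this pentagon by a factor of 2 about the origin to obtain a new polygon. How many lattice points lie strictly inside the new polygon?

1409

Using the shoelace formula, 2A = |[(-8)·3 − (-12)·5] + [(-12)·(-15) − (-9)·3] + [(-9)·(-16) − (-1)·(-15)] + [(-1)·(-6) − 18·(-16)] + [18·5 − (-8)·(-6)]| = 708, so the area is 354.
Summing gcd(|Δx|,|Δy|) over the edges gives the boundary count: gcd(4,2) + gcd(3,18) + gcd(8,1) + gcd(19,10) + gcd(26,11) = 2+3+1+1+1 = 8.
Scaling by 2 multiplies the area by 2² = 4 (so the new area is 1416) and multiplies the boundary lattice-point count by 2, giving 16.
By Pick's theorem, the interior count of the dilated polygon is 1416 − 16/2 + 1 = 1409.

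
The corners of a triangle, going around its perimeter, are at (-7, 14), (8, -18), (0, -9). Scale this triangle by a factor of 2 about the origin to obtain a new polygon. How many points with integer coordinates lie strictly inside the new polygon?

240

By the shoelace formula, twice the signed area is |((-7)·(-18) − 8·14) + (8·(-9) − 0·(-18)) + (0·14 − (-7)·(-9))| = 121, so the area is 60.5.
The number of boundary lattice points is Σ gcd(|Δx|,|Δy|) = gcd(15,32) + gcd(8,9) + gcd(7,23) = 1+1+1 = 3.
Scaling by 2 multiplies the area by 2² = 4 (so the new area is 242) and multiplies the boundary lattice-point count by 2, giving 6.
By Pick's theorem, the interior count of the dilated polygon is 242 − 6/2 + 1 = 240.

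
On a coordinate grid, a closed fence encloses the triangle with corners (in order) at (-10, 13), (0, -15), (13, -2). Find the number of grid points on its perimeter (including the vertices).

16

Summing gcd(|Δx|,|Δy|) over the edges gives the boundary count: gcd(10,28) + gcd(13,13) + gcd(23,15) = 2+13+1 = 16.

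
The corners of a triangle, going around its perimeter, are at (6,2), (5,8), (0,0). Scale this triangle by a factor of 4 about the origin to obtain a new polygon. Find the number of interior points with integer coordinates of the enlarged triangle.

297

The shoelace formula gives twice the area as |[6·8 − 5·2] + [5·0 − 0·8] + [0·2 − 6·0]| = 38, so the area is 19.
Along each edge there are gcd(|Δx|,|Δy|)+1 lattice points, so counting each shared vertex once the boundary has gcd(1,6) + gcd(5,8) + gcd(6,2) = 1+1+2 = 4.
Scaling by 4 multiplies the area by 4² = 16 (so the new area is 304) and multiplies the boundary lattice-point count by 4, giving 16.
By Pick's theorem, the interior count of the dilated polygon is 304 − 16/2 + 1 = 297.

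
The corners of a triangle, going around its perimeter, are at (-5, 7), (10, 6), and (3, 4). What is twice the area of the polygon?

37

By the shoelace formula, twice the signed area is |((-5)·6 − 10·7) + (10·4 − 3·6) + (3·7 − (-5)·4)| = 37, so the area is 37/2.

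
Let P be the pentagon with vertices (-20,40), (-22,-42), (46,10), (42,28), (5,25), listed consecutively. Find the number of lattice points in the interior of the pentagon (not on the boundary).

The shoelace formula gives twice the area as |((-20)·(-42) − (-22)·40) + ((-22)·10 − 46·(-42)) + (46·28 − 42·10) + (42·25 − 5·28) + (5·40 − (-20)·25)| = 5910, so the area is 2955.
The number of boundary lattice points is Σ gcd(|Δx|,|Δy|) = gcd(2,82) + gcd(68,52) + gcd(4,18) + gcd(37,3) + gcd(25,15) = 2+4+2+1+5 = 14.
By Pick's theorem A = I + B/2 − 1, so I = 2955 − 14/2 + 1 = 2949.

2949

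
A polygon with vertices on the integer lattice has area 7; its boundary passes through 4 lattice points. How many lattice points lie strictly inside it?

6

From Pick's theorem, I = A − B/2 + 1 = 7 − 4/2 + 1 = 6.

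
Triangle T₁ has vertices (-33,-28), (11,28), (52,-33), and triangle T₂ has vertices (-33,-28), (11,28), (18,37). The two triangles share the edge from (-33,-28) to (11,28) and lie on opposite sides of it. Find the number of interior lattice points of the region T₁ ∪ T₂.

The union is the simple quadrilateral with vertices (-33,-28), (52,-33), (11,28), (18,37) in order.
Using the shoelace formula, 2A = |((-33)·(-33) − 52·(-28)) + (52·28 − 11·(-33)) + (11·37 − 18·28) + (18·(-28) − (-33)·37)| = 4984, so the area is 2492.
Along each edge there are gcd(|Δx|,|Δy|)+1 lattice points, so counting each shared vertex once the boundary has gcd(85,5) + gcd(41,61) + gcd(7,9) + gcd(51,65) = 5+1+1+1 = 8.
By Pick's theorem I = A − B/2 + 1 = 2492 − 8/2 + 1 = 2489.

2489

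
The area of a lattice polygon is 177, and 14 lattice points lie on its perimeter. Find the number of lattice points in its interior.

171

Pick's theorem A = I + B/2 − 1 rearranges to I = A − B/2 + 1 = 177 − 14/2 + 1 = 171.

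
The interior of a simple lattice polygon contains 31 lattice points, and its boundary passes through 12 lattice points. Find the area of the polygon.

36

Pick's theorem states A = I + B/2 − 1, so A = 31 + 12/2 − 1 = 36.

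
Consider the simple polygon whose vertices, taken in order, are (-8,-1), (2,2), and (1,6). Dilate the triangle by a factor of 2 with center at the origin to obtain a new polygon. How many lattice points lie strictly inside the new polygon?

The shoelace formula gives twice the area as |((-8)·2 − 2·(-1)) + (2·6 − 1·2) + (1·(-1) − (-8)·6)| = 43, so the area is 21.5.
Summing gcd(|Δx|,|Δy|) over the edges gives the boundary count: gcd(10,3) + gcd(1,4) + gcd(9,7) = 1+1+1 = 3.
Scaling by 2 multiplies the area by 2² = 4 (so the new area is 86) and multiplies the boundary lattice-point count by 2, giving 6.
By Pick's theorem, the interior count of the dilated polygon is 86 − 6/2 + 1 = 84.

84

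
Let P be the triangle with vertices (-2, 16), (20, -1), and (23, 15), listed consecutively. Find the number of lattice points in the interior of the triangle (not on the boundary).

By the shoelace formula, twice the signed area is |((-2)·(-1) − 20·16) + (20·15 − 23·(-1)) + (23·16 − (-2)·15)| = 403, so the area is 201.5.
Summing gcd(|Δx|,|Δy|) over the edges gives the boundary count: gcd(22,17) + gcd(3,16) + gcd(25,1) = 1+1+1 = 3.
By Pick's theorem A = I + B/2 − 1, so I = 201.5 − 3/2 + 1 = 201.

201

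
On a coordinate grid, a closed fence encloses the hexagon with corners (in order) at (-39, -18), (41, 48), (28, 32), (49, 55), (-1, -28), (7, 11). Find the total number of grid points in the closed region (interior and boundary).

By the shoelace formula, twice the signed area is |((-39)·48 − 41·(-18)) + (41·32 − 28·48) + (28·55 − 49·32) + (49·(-28) − (-1)·55) + ((-1)·11 − 7·(-28)) + (7·(-18) − (-39)·11)| = 2023, so the area is 1011.5.
The number of boundary lattice points is Σ gcd(|Δx|,|Δy|) = gcd(80,66) + gcd(13,16) + gcd(21,23) + gcd(50,83) + gcd(8,39) + gcd(46,29) = 2+1+1+1+1+1 = 7.
Pick's theorem gives I = A − B/2 + 1 = 1011.5 − 7/2 + 1 = 1009, so the closed region contains I + B = 1009 + 7 = 1016 lattice points.

1016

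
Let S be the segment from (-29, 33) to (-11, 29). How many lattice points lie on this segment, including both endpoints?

3

The number of lattice points on a segment between lattice points is gcd(|Δx|,|Δy|) + 1 = gcd(18,4) + 1 = 2 + 1 = 3.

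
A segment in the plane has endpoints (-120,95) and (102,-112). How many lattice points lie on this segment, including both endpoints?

4

The number of lattice points on a segment between lattice points is gcd(|Δx|,|Δy|) + 1 = gcd(222,207) + 1 = 3 + 1 = 4.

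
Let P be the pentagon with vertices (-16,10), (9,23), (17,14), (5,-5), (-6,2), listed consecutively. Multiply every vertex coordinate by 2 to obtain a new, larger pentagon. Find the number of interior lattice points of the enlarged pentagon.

1847

Using the shoelace formula, 2A = |((-16)·23 − 9·10) + (9·14 − 17·23) + (17·(-5) − 5·14) + (5·2 − (-6)·(-5)) + ((-6)·10 − (-16)·2)| = 926, so the area is 463.
Summing gcd(|Δx|,|Δy|) over the edges gives the boundary count: gcd(25,13) + gcd(8,9) + gcd(12,19) + gcd(11,7) + gcd(10,8) = 1+1+1+1+2 = 6.
Scaling by 2 multiplies the area by 2² = 4 (so the new area is 1852) and multiplies the boundary lattice-point count by 2, giving 12.
By Pick's theorem, the interior count of the dilated polygon is 1852 − 12/2 + 1 = 1847.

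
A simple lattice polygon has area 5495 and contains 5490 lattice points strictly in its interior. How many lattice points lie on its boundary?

Pick's theorem gives A = I + B/2 − 1, so B = 2(A − I + 1) = 2(5495 − 5490 + 1) = 12.

12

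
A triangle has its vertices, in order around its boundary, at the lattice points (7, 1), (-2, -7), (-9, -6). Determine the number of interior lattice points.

By the shoelace formula, twice the signed area is |[7·(-7) − (-2)·1] + [(-2)·(-6) − (-9)·(-7)] + [(-9)·1 − 7·(-6)]| = 65, so the area is 32.5.
Along each edge there are gcd(|Δx|,|Δy|)+1 lattice points, so counting each shared vertex once the boundary has gcd(9,8) + gcd(7,1) + gcd(16,7) = 1+1+1 = 3.
Pick's theorem gives I = A − B/2 + 1 = 32.5 − 3/2 + 1 = 32.

32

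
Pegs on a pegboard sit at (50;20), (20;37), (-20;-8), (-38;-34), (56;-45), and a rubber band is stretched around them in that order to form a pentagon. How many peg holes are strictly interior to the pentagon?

4691

Using the shoelace formula, 2A = |[50·37 − 20·20] + [20·(-8) − (-20)·37] + [(-20)·(-34) − (-38)·(-8)] + [(-38)·(-45) − 56·(-34)] + [56·20 − 50·(-45)]| = 9390, so the area is 4695.
Summing gcd(|Δx|,|Δy|) over the edges gives the boundary count: gcd(30,17) + gcd(40,45) + gcd(18,26) + gcd(94,11) + gcd(6,65) = 1+5+2+1+1 = 10.
Pick's theorem gives I = A − B/2 + 1 = 4695 − 10/2 + 1 = 4691.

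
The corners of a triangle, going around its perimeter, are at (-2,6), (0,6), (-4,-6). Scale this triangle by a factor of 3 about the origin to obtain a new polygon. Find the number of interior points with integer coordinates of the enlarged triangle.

97

By the shoelace formula, twice the signed area is |((-2)·6 − 0·6) + (0·(-6) − (-4)·6) + ((-4)·6 − (-2)·(-6))| = 24, so the area is 12.
Along each edge there are gcd(|Δx|,|Δy|)+1 lattice points, so counting each shared vertex once the boundary has gcd(2,0) + gcd(4,12) + gcd(2,12) = 2+4+2 = 8.
Scaling by 3 multiplies the area by 3² = 9 (so the new area is 108) and multiplies the boundary lattice-point count by 3, giving 24.
By Pick's theorem, the interior count of the dilated polygon is 108 − 24/2 + 1 = 97.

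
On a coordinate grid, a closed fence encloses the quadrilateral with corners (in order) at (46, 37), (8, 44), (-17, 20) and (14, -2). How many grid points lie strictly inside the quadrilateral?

1499

The shoelace formula gives twice the area as |(46·44 − 8·37) + (8·20 − (-17)·44) + ((-17)·(-2) − 14·20) + (14·37 − 46·(-2))| = 3000, so the area is 1500.
The number of boundary lattice points is Σ gcd(|Δx|,|Δy|) = gcd(38,7) + gcd(25,24) + gcd(31,22) + gcd(32,39) = 1+1+1+1 = 4.
By Pick's theorem A = I + B/2 − 1, so I = 1500 − 4/2 + 1 = 1499.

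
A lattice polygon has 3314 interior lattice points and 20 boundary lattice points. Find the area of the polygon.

3323

Pick's theorem states A = I + B/2 − 1, so A = 3314 + 20/2 − 1 = 3323.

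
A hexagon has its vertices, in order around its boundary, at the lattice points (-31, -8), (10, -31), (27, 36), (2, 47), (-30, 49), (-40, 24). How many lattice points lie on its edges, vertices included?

Summing gcd(|Δx|,|Δy|) over the edges gives the boundary count: gcd(41,23) + gcd(17,67) + gcd(25,11) + gcd(32,2) + gcd(10,25) + gcd(9,32) = 1+1+1+2+5+1 = 11.

11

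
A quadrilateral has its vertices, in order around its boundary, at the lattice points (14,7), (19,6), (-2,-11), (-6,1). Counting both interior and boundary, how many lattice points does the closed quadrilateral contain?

190

By the shoelace formula, twice the signed area is |(14·6 − 19·7) + (19·(-11) − (-2)·6) + ((-2)·1 − (-6)·(-11)) + ((-6)·7 − 14·1)| = 370, so the area is 185.
The number of boundary lattice points is Σ gcd(|Δx|,|Δy|) = gcd(5,1) + gcd(21,17) + gcd(4,12) + gcd(20,6) = 1+1+4+2 = 8.
Pick's theorem gives I = A − B/2 + 1 = 185 − 8/2 + 1 = 182, so the closed region contains I + B = 182 + 8 = 190 lattice points.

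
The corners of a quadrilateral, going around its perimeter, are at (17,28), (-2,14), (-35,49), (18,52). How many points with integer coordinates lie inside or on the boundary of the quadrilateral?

By the shoelace formula, twice the signed area is |[17·14 − (-2)·28] + [(-2)·49 − (-35)·14] + [(-35)·52 − 18·49] + [18·28 − 17·52]| = 2396, so the area is 1198.
The number of boundary lattice points is Σ gcd(|Δx|,|Δy|) = gcd(19,14) + gcd(33,35) + gcd(53,3) + gcd(1,24) = 1+1+1+1 = 4.
Pick's theorem gives I = A − B/2 + 1 = 1198 − 4/2 + 1 = 1197, so the closed region contains I + B = 1197 + 4 = 1201 lattice points.

1201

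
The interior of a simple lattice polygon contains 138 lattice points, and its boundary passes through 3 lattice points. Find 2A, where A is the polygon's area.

By Pick's theorem, A = I + B/2 − 1 = 138 + 3/2 − 1 = 277/2.
Hence 2A = 277.

277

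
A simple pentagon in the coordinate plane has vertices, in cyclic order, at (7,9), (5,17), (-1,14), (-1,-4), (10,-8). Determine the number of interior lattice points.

By the shoelace formula, twice the signed area is |(7·17 − 5·9) + (5·14 − (-1)·17) + ((-1)·(-4) − (-1)·14) + ((-1)·(-8) − 10·(-4)) + (10·9 − 7·(-8))| = 373, so the area is 186.5.
Along each edge there are gcd(|Δx|,|Δy|)+1 lattice points, so counting each shared vertex once the boundary has gcd(2,8) + gcd(6,3) + gcd(0,18) + gcd(11,4) + gcd(3,17) = 2+3+18+1+1 = 25.
Pick's theorem gives I = A − B/2 + 1 = 186.5 − 25/2 + 1 = 175.

175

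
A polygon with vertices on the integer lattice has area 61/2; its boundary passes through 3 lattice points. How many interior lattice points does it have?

30

From Pick's theorem, I = A − B/2 + 1 = 61/2 − 3/2 + 1 = 30.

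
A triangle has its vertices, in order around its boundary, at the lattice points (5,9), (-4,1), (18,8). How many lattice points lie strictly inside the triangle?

56

The shoelace formula gives twice the area as |[5·1 − (-4)·9] + [(-4)·8 − 18·1] + [18·9 − 5·8]| = 113, so the area is 113/2.
Along each edge there are gcd(|Δx|,|Δy|)+1 lattice points, so counting each shared vertex once the boundary has gcd(9,8) + gcd(22,7) + gcd(13,1) = 1+1+1 = 3.
Pick's theorem gives I = A − B/2 + 1 = 113/2 − 3/2 + 1 = 56.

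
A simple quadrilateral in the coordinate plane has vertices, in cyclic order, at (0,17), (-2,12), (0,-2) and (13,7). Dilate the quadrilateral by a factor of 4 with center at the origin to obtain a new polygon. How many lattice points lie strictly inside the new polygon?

2271

The shoelace formula gives twice the area as |(0·12 − (-2)·17) + ((-2)·(-2) − 0·12) + (0·7 − 13·(-2)) + (13·17 − 0·7)| = 285, so the area is 142.5.
Summing gcd(|Δx|,|Δy|) over the edges gives the boundary count: gcd(2,5) + gcd(2,14) + gcd(13,9) + gcd(13,10) = 1+2+1+1 = 5.
Scaling by 4 multiplies the area by 4² = 16 (so the new area is 2280) and multiplies the boundary lattice-point count by 4, giving 20.
By Pick's theorem, the interior count of the dilated polygon is 2280 − 20/2 + 1 = 2271.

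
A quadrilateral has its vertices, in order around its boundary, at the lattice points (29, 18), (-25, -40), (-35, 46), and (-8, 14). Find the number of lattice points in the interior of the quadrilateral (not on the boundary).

1964

The shoelace formula gives twice the area as |[29·(-40) − (-25)·18] + [(-25)·46 − (-35)·(-40)] + [(-35)·14 − (-8)·46] + [(-8)·18 − 29·14]| = 3932, so the area is 1966.
The number of boundary lattice points is Σ gcd(|Δx|,|Δy|) = gcd(54,58) + gcd(10,86) + gcd(27,32) + gcd(37,4) = 2+2+1+1 = 6.
Pick's theorem gives I = A − B/2 + 1 = 1966 − 6/2 + 1 = 1964.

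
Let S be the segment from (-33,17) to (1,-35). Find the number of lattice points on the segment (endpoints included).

3

The number of lattice points on a segment between lattice points is gcd(|Δx|,|Δy|) + 1 = gcd(34,52) + 1 = 2 + 1 = 3.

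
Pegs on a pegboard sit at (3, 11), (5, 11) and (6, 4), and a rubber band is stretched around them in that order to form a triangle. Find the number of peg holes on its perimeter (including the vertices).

4

Summing gcd(|Δx|,|Δy|) over the edges gives the boundary count: gcd(2,0) + gcd(1,7) + gcd(3,7) = 2+1+1 = 4.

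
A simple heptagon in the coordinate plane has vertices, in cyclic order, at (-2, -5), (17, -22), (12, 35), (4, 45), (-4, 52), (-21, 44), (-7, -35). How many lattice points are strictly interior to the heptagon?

1845

By the shoelace formula, twice the signed area is |[(-2)·(-22) − 17·(-5)] + [17·35 − 12·(-22)] + [12·45 − 4·35] + [4·52 − (-4)·45] + [(-4)·44 − (-21)·52] + [(-21)·(-35) − (-7)·44] + [(-7)·(-5) − (-2)·(-35)]| = 3700, so the area is 1850.
Summing gcd(|Δx|,|Δy|) over the edges gives the boundary count: gcd(19,17) + gcd(5,57) + gcd(8,10) + gcd(8,7) + gcd(17,8) + gcd(14,79) + gcd(5,30) = 1+1+2+1+1+1+5 = 12.
Pick's theorem gives I = A − B/2 + 1 = 1850 − 12/2 + 1 = 1845.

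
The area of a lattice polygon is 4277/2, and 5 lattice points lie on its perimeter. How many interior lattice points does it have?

From Pick's theorem, I = A − B/2 + 1 = 4277/2 − 5/2 + 1 = 2137.

2137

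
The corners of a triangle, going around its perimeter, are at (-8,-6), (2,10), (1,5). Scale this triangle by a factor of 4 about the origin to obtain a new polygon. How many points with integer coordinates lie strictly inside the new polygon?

The shoelace formula gives twice the area as |[(-8)·10 − 2·(-6)] + [2·5 − 1·10] + [1·(-6) − (-8)·5]| = 34, so the area is 17.
The number of boundary lattice points is Σ gcd(|Δx|,|Δy|) = gcd(10,16) + gcd(1,5) + gcd(9,11) = 2+1+1 = 4.
Scaling by 4 multiplies the area by 4² = 16 (so the new area is 272) and multiplies the boundary lattice-point count by 4, giving 16.
By Pick's theorem, the interior count of the dilated polygon is 272 − 16/2 + 1 = 265.

265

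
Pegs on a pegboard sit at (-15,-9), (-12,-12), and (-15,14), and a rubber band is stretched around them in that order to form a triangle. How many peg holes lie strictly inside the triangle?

22

Using the shoelace formula, 2A = |((-15)·(-12) − (-12)·(-9)) + ((-12)·14 − (-15)·(-12)) + ((-15)·(-9) − (-15)·14)| = 69, so the area is 34.5.
Summing gcd(|Δx|,|Δy|) over the edges gives the boundary count: gcd(3,3) + gcd(3,26) + gcd(0,23) = 3+1+23 = 27.
By Pick's theorem A = I + B/2 − 1, so I = 34.5 − 27/2 + 1 = 22.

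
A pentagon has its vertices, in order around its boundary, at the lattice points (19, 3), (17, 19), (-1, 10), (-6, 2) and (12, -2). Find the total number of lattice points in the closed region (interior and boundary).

318

By the shoelace formula, twice the signed area is |[19·19 − 17·3] + [17·10 − (-1)·19] + [(-1)·2 − (-6)·10] + [(-6)·(-2) − 12·2] + [12·3 − 19·(-2)]| = 619, so the area is 309.5.
The number of boundary lattice points is Σ gcd(|Δx|,|Δy|) = gcd(2,16) + gcd(18,9) + gcd(5,8) + gcd(18,4) + gcd(7,5) = 2+9+1+2+1 = 15.
Pick's theorem gives I = A − B/2 + 1 = 309.5 − 15/2 + 1 = 303, so the closed region contains I + B = 303 + 15 = 318 lattice points.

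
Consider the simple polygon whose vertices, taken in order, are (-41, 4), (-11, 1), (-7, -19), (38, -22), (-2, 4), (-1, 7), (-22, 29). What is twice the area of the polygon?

2419

Using the shoelace formula, 2A = |[(-41)·1 − (-11)·4] + [(-11)·(-19) − (-7)·1] + [(-7)·(-22) − 38·(-19)] + [38·4 − (-2)·(-22)] + [(-2)·7 − (-1)·4] + [(-1)·29 − (-22)·7] + [(-22)·4 − (-41)·29]| = 2419, so the area is 1209.5.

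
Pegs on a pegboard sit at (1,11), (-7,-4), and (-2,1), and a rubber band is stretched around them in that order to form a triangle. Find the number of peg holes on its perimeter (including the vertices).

Along each edge there are gcd(|Δx|,|Δy|)+1 lattice points, so counting each shared vertex once the boundary has gcd(8,15) + gcd(5,5) + gcd(3,10) = 1+5+1 = 7.

7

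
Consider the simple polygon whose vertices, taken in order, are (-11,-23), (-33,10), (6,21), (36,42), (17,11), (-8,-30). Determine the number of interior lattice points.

1498

The shoelace formula gives twice the area as |((-11)·10 − (-33)·(-23)) + ((-33)·21 − 6·10) + (6·42 − 36·21) + (36·11 − 17·42) + (17·(-30) − (-8)·11) + ((-8)·(-23) − (-11)·(-30))| = 3012, so the area is 1506.
The number of boundary lattice points is Σ gcd(|Δx|,|Δy|) = gcd(22,33) + gcd(39,11) + gcd(30,21) + gcd(19,31) + gcd(25,41) + gcd(3,7) = 11+1+3+1+1+1 = 18.
Pick's theorem gives I = A − B/2 + 1 = 1506 − 18/2 + 1 = 1498.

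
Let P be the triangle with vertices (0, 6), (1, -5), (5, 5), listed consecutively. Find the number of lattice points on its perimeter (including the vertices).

The number of boundary lattice points is Σ gcd(|Δx|,|Δy|) = gcd(1,11) + gcd(4,10) + gcd(5,1) = 1+2+1 = 4.

4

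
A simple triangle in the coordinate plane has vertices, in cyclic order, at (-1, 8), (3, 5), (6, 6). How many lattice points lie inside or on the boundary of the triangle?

9

Using the shoelace formula, 2A = |((-1)·5 − 3·8) + (3·6 − 6·5) + (6·8 − (-1)·6)| = 13, so the area is 6.5.
Summing gcd(|Δx|,|Δy|) over the edges gives the boundary count: gcd(4,3) + gcd(3,1) + gcd(7,2) = 1+1+1 = 3.
Pick's theorem gives I = A − B/2 + 1 = 6.5 − 3/2 + 1 = 6, so the closed region contains I + B = 6 + 3 = 9 lattice points.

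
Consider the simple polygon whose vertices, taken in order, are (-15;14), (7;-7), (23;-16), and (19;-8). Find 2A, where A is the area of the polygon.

Using the shoelace formula, 2A = |((-15)·(-7) − 7·14) + (7·(-16) − 23·(-7)) + (23·(-8) − 19·(-16)) + (19·14 − (-15)·(-8))| = 322, so the area is 161.

322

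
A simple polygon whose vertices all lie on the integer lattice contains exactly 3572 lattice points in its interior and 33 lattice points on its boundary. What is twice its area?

By Pick's theorem, A = I + B/2 − 1 = 3572 + 33/2 − 1 = 7175/2.
Hence 2A = 7175.

7175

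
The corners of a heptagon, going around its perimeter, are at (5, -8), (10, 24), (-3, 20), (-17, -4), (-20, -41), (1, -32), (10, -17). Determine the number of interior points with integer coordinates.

The shoelace formula gives twice the area as |[5·24 − 10·(-8)] + [10·20 − (-3)·24] + [(-3)·(-4) − (-17)·20] + [(-17)·(-41) − (-20)·(-4)] + [(-20)·(-32) − 1·(-41)] + [1·(-17) − 10·(-32)] + [10·(-8) − 5·(-17)]| = 2430, so the area is 1215.
Along each edge there are gcd(|Δx|,|Δy|)+1 lattice points, so counting each shared vertex once the boundary has gcd(5,32) + gcd(13,4) + gcd(14,24) + gcd(3,37) + gcd(21,9) + gcd(9,15) + gcd(5,9) = 1+1+2+1+3+3+1 = 12.
Pick's theorem gives I = A − B/2 + 1 = 1215 − 12/2 + 1 = 1210.

1210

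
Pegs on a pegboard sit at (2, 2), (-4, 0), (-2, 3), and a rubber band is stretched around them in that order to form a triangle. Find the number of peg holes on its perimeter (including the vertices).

Summing gcd(|Δx|,|Δy|) over the edges gives the boundary count: gcd(6,2) + gcd(2,3) + gcd(4,1) = 2+1+1 = 4.

4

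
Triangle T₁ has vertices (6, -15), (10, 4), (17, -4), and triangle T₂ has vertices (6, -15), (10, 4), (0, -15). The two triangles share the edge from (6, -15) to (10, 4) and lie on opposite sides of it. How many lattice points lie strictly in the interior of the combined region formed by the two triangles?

The union is the simple quadrilateral with vertices (6, -15), (17, -4), (10, 4), (0, -15) in order.
By the shoelace formula, twice the signed area is |[6·(-4) − 17·(-15)] + [17·4 − 10·(-4)] + [10·(-15) − 0·4] + [0·(-15) − 6·(-15)]| = 279, so the area is 139.5.
Along each edge there are gcd(|Δx|,|Δy|)+1 lattice points, so counting each shared vertex once the boundary has gcd(11,11) + gcd(7,8) + gcd(10,19) + gcd(6,0) = 11+1+1+6 = 19.
By Pick's theorem I = A − B/2 + 1 = 139.5 − 19/2 + 1 = 131.

131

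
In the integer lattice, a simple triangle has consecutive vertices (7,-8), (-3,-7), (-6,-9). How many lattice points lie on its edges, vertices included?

3

Along each edge there are gcd(|Δx|,|Δy|)+1 lattice points, so counting each shared vertex once the boundary has gcd(10,1) + gcd(3,2) + gcd(13,1) = 1+1+1 = 3.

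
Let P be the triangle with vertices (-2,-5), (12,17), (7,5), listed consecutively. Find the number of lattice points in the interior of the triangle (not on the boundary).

By the shoelace formula, twice the signed area is |[(-2)·17 − 12·(-5)] + [12·5 − 7·17] + [7·(-5) − (-2)·5]| = 58, so the area is 29.
Summing gcd(|Δx|,|Δy|) over the edges gives the boundary count: gcd(14,22) + gcd(5,12) + gcd(9,10) = 2+1+1 = 4.
By Pick's theorem A = I + B/2 − 1, so I = 29 − 4/2 + 1 = 28.

28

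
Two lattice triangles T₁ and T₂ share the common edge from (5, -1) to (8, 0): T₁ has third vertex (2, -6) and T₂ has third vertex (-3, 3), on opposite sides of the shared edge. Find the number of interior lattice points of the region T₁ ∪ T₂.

The union is the simple quadrilateral with vertices (5, -1), (2, -6), (8, 0), (-3, 3) in order.
Using the shoelace formula, 2A = |(5·(-6) − 2·(-1)) + (2·0 − 8·(-6)) + (8·3 − (-3)·0) + ((-3)·(-1) − 5·3)| = 32, so the area is 16.
The number of boundary lattice points is Σ gcd(|Δx|,|Δy|) = gcd(3,5) + gcd(6,6) + gcd(11,3) + gcd(8,4) = 1+6+1+4 = 12.
By Pick's theorem I = A − B/2 + 1 = 16 − 12/2 + 1 = 11.

11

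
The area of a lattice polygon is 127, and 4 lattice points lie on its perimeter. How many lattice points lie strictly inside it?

126

Pick's theorem A = I + B/2 − 1 rearranges to I = A − B/2 + 1 = 127 − 4/2 + 1 = 126.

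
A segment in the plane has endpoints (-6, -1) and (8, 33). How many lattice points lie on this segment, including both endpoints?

3

The number of lattice points on a segment between lattice points is gcd(|Δx|,|Δy|) + 1 = gcd(14,34) + 1 = 2 + 1 = 3.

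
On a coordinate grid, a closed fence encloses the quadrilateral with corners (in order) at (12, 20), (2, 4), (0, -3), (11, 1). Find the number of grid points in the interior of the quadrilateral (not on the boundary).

By the shoelace formula, twice the signed area is |[12·4 − 2·20] + [2·(-3) − 0·4] + [0·1 − 11·(-3)] + [11·20 − 12·1]| = 243, so the area is 121.5.
The number of boundary lattice points is Σ gcd(|Δx|,|Δy|) = gcd(10,16) + gcd(2,7) + gcd(11,4) + gcd(1,19) = 2+1+1+1 = 5.
Pick's theorem gives I = A − B/2 + 1 = 121.5 − 5/2 + 1 = 120.

120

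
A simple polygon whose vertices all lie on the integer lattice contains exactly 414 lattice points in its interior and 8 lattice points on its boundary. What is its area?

By Pick's theorem, A = I + B/2 − 1 = 414 + 8/2 − 1 = 417.

417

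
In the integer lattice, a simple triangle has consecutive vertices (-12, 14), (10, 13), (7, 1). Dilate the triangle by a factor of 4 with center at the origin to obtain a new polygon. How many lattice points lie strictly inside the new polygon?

2127

Using the shoelace formula, 2A = |((-12)·13 − 10·14) + (10·1 − 7·13) + (7·14 − (-12)·1)| = 267, so the area is 133.5.
Summing gcd(|Δx|,|Δy|) over the edges gives the boundary count: gcd(22,1) + gcd(3,12) + gcd(19,13) = 1+3+1 = 5.
Scaling by 4 multiplies the area by 4² = 16 (so the new area is 2136) and multiplies the boundary lattice-point count by 4, giving 20.
By Pick's theorem, the interior count of the dilated polygon is 2136 − 20/2 + 1 = 2127.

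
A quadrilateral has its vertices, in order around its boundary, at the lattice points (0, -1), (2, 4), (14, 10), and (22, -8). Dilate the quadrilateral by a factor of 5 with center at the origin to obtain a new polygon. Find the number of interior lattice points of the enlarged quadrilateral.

4826

Using the shoelace formula, 2A = |(0·4 − 2·(-1)) + (2·10 − 14·4) + (14·(-8) − 22·10) + (22·(-1) − 0·(-8))| = 388, so the area is 194.
The number of boundary lattice points is Σ gcd(|Δx|,|Δy|) = gcd(2,5) + gcd(12,6) + gcd(8,18) + gcd(22,7) = 1+6+2+1 = 10.
Scaling by 5 multiplies the area by 5² = 25 (so the new area is 4850) and multiplies the boundary lattice-point count by 5, giving 50.
By Pick's theorem, the interior count of the dilated polygon is 4850 − 50/2 + 1 = 4826.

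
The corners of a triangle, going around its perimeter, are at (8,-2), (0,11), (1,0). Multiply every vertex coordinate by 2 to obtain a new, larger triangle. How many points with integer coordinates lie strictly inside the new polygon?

148

Using the shoelace formula, 2A = |(8·11 − 0·(-2)) + (0·0 − 1·11) + (1·(-2) − 8·0)| = 75, so the area is 75/2.
Along each edge there are gcd(|Δx|,|Δy|)+1 lattice points, so counting each shared vertex once the boundary has gcd(8,13) + gcd(1,11) + gcd(7,2) = 1+1+1 = 3.
Scaling by 2 multiplies the area by 2² = 4 (so the new area is 150) and multiplies the boundary lattice-point count by 2, giving 6.
By Pick's theorem, the interior count of the dilated polygon is 150 − 6/2 + 1 = 148.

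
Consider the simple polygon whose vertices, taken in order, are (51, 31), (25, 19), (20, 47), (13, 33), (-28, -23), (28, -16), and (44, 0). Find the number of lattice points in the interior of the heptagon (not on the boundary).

2395

By the shoelace formula, twice the signed area is |(51·19 − 25·31) + (25·47 − 20·19) + (20·33 − 13·47) + (13·(-23) − (-28)·33) + ((-28)·(-16) − 28·(-23)) + (28·0 − 44·(-16)) + (44·31 − 51·0)| = 4823, so the area is 4823/2.
Summing gcd(|Δx|,|Δy|) over the edges gives the boundary count: gcd(26,12) + gcd(5,28) + gcd(7,14) + gcd(41,56) + gcd(56,7) + gcd(16,16) + gcd(7,31) = 2+1+7+1+7+16+1 = 35.
By Pick's theorem A = I + B/2 − 1, so I = 4823/2 − 35/2 + 1 = 2395.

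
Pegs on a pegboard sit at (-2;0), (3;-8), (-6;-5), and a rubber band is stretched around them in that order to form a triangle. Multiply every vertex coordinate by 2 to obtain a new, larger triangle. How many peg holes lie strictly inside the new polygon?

110

By the shoelace formula, twice the signed area is |[(-2)·(-8) − 3·0] + [3·(-5) − (-6)·(-8)] + [(-6)·0 − (-2)·(-5)]| = 57, so the area is 28.5.
The number of boundary lattice points is Σ gcd(|Δx|,|Δy|) = gcd(5,8) + gcd(9,3) + gcd(4,5) = 1+3+1 = 5.
Scaling by 2 multiplies the area by 2² = 4 (so the new area is 114) and multiplies the boundary lattice-point count by 2, giving 10.
By Pick's theorem, the interior count of the dilated polygon is 114 − 10/2 + 1 = 110.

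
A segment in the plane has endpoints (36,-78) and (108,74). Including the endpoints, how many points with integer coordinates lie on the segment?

The number of lattice points on a segment between lattice points is gcd(|Δx|,|Δy|) + 1 = gcd(72,152) + 1 = 8 + 1 = 9.

9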